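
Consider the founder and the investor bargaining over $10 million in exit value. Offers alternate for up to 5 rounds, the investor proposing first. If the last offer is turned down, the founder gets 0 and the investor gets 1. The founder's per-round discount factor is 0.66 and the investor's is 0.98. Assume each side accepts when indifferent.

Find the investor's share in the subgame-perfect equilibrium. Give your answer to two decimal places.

9.78

Work backward from the last round.
Round 5 (the investor proposes): rejection yields 0 for the founder; the investor offers 0 and keeps 10.
Round 4 (the founder proposes): the investor can get 10 next round, worth 0.98 × 10 = 9.8 now, so the founder offers 9.8, keeping 0.2.
Round 3 (the investor proposes): the founder can get 0.2 next round, worth 0.66 × 0.2 = 0.132 now; the investor offers that and keeps 9.868.
Round 2 (the founder proposes): the investor can get 9.868 next round, worth 0.98 × 9.868 = 9.67064 now, so the founder offers 9.67064, keeping 0.32936.
Round 1 (the investor proposes): the founder can get 0.32936 next round, worth 0.66 × 0.32936 = 0.2173776 now; the investor offers that and keeps 9.7826224.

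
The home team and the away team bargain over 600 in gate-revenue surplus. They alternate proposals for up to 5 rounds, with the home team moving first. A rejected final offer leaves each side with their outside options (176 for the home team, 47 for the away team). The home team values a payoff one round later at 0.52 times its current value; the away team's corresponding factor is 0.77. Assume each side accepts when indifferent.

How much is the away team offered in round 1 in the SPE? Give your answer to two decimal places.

Round 5 (the home team proposes): the away team gets 47 if talks fail, so the home team offers 47 and keeps 553.
Round 4 (the away team proposes): the home team can get 553 next round, worth 0.52 × 553 = 287.56 now; the away team offers that and keeps 312.44.
Round 3 (the home team proposes): the away team can get 312.44 next round, worth 0.77 × 312.44 = 240.5788 now. The home team offers 240.5788 and keeps 600 − 240.5788 = 359.4212.
Round 2 (the away team proposes): the home team can get 359.4212 next round, worth 0.52 × 359.4212 = 186.899024 now. The away team offers 186.899024 and keeps 600 − 186.899024 = 413.100976.
Round 1 (the home team proposes): the away team can get 413.100976 next round, worth 0.77 × 413.100976 = 318.08775152 now, so the home team offers 318.08775152, keeping 281.91224848.

318.09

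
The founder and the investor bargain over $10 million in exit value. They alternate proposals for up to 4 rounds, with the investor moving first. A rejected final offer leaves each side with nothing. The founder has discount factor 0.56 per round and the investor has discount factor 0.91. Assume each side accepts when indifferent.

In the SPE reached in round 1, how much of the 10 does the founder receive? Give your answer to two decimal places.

By backward induction:
Round 4 (the founder proposes): the investor will accept anything ≥ 0, so the founder offers 0 and keeps 10.
Round 3 (the investor proposes): the founder can get 10 next round, worth 0.56 × 10 = 5.6 now; the investor offers that and keeps 4.4.
Round 2 (the founder proposes): the investor can get 4.4 next round, worth 0.91 × 4.4 = 4.004 now; the founder offers that and keeps 5.996.
Round 1 (the investor proposes): the founder can get 5.996 next round, worth 0.56 × 5.996 = 3.35776 now; the investor offers that and keeps 6.64224.

3.36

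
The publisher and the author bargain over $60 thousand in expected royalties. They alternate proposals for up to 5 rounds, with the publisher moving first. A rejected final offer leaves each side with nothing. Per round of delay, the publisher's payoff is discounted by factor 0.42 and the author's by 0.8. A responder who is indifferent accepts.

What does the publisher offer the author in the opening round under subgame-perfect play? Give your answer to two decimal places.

Round 5 (the publisher proposes): rejection yields 0 for the author; the publisher offers 0 and keeps 60.
Round 4 (the author proposes): the publisher can get 60 next round, worth 0.42 × 60 = 25.2 now; the author offers that and keeps 34.8.
Round 3 (the publisher proposes): the author can get 34.8 next round, worth 0.8 × 34.8 = 27.84 now. The publisher offers 27.84 and keeps 60 − 27.84 = 32.16.
Round 2 (the author proposes): the publisher can get 32.16 next round, worth 0.42 × 32.16 = 13.5072 now. The author offers 13.5072 and keeps 60 − 13.5072 = 46.4928.
Round 1 (the publisher proposes): the author can get 46.4928 next round, worth 0.8 × 46.4928 = 37.19424 now. The publisher offers 37.19424 and keeps 60 − 37.19424 = 22.80576.

37.19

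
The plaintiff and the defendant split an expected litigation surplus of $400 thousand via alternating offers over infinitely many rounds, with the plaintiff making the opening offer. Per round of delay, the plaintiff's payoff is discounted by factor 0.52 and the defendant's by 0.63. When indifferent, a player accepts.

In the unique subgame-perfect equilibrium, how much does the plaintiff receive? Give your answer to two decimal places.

220.11

In a stationary SPE each proposer offers the other exactly their discounted continuation value.
If the plaintiff keeps x when proposing and the defendant keeps y when proposing, then x = 400 − 0.63y and y = 400 − 0.52x.
Solving: x = 400(1 − 0.63) / (1 − 0.52·0.63) = 148 / 0.6724 ≈ 220.1071.
The defendant gets 400 − 220.1071 ≈ 179.8929.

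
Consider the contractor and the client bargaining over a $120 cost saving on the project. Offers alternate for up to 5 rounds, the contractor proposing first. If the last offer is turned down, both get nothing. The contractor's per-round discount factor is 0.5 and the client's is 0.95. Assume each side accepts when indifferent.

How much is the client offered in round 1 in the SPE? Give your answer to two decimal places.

Round 5 (the contractor proposes): rejection yields 0 for the client; the contractor offers 0 and keeps 120.
Round 4 (the client proposes): the contractor can get 120 next round, worth 0.5 × 120 = 60 now, so the client offers 60, keeping 60.
Round 3 (the contractor proposes): the client can get 60 next round, worth 0.95 × 60 = 57 now, so the contractor offers 57, keeping 63.
Round 2 (the client proposes): the contractor can get 63 next round, worth 0.5 × 63 = 31.5 now, so the client offers 31.5, keeping 88.5.
Round 1 (the contractor proposes): the client can get 88.5 next round, worth 0.95 × 88.5 = 84.075 now, so the contractor offers 84.075, keeping 35.925.

84.08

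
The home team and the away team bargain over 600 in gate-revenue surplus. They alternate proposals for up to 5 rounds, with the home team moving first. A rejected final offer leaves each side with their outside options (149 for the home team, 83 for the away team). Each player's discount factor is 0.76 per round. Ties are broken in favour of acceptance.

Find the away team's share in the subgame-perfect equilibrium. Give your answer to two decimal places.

Work backward from the last round.
Round 5 (the home team proposes): the away team gets 83 if talks fail, so the home team offers 83 and keeps 517.
Round 4 (the away team proposes): the home team can get 517 next round, worth 0.76 × 517 = 392.92 now. The away team offers 392.92 and keeps 600 − 392.92 = 207.08.
Round 3 (the home team proposes): the away team can get 207.08 next round, worth 0.76 × 207.08 = 157.3808 now, so the home team offers 157.3808, keeping 442.6192.
Round 2 (the away team proposes): the home team can get 442.6192 next round, worth 0.76 × 442.6192 = 336.390592 now; the away team offers that and keeps 263.609408.
Round 1 (the home team proposes): the away team can get 263.609408 next round, worth 0.76 × 263.609408 = 200.34315008 now; the home team offers that and keeps 399.65684992.

200.34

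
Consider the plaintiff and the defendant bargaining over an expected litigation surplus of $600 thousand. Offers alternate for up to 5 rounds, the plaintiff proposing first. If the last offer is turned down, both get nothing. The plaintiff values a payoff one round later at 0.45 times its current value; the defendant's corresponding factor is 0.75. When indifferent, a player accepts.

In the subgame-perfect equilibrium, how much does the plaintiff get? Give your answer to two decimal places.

268.97

Solve by backward induction from round 5.
Round 5 (the plaintiff proposes): rejection yields 0 for the defendant; the plaintiff offers 0 and keeps 600.
Round 4 (the defendant proposes): the plaintiff can get 600 next round, worth 0.45 × 600 = 270 now, so the defendant offers 270, keeping 330.
Round 3 (the plaintiff proposes): the defendant can get 330 next round, worth 0.75 × 330 = 247.5 now, so the plaintiff offers 247.5, keeping 352.5.
Round 2 (the defendant proposes): the plaintiff can get 352.5 next round, worth 0.45 × 352.5 = 158.625 now; the defendant offers that and keeps 441.375.
Round 1 (the plaintiff proposes): the defendant can get 441.375 next round, worth 0.75 × 441.375 = 331.03125 now. The plaintiff offers 331.03125 and keeps 600 − 331.03125 = 268.96875.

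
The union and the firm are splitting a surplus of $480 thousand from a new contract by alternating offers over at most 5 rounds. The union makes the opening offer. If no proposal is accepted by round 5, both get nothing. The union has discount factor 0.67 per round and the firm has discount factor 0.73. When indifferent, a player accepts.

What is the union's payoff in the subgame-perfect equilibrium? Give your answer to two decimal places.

307.81

Solve by backward induction from round 5.
Round 5 (the union proposes): rejection yields 0 for the firm; the union offers 0 and keeps 480.
Round 4 (the firm proposes): the union can get 480 next round, worth 0.67 × 480 = 321.6 now; the firm offers that and keeps 158.4.
Round 3 (the union proposes): the firm can get 158.4 next round, worth 0.73 × 158.4 = 115.632 now; the union offers that and keeps 364.368.
Round 2 (the firm proposes): the union can get 364.368 next round, worth 0.67 × 364.368 = 244.12656 now. The firm offers 244.12656 and keeps 480 − 244.12656 = 235.87344.
Round 1 (the union proposes): the firm can get 235.87344 next round, worth 0.73 × 235.87344 = 172.1876112 now. The union offers 172.1876112 and keeps 480 − 172.1876112 = 307.8123888.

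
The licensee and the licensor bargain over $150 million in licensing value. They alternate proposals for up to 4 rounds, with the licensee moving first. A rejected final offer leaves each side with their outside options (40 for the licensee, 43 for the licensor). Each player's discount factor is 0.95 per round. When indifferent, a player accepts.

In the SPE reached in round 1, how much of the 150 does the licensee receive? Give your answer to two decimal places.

48.56

Round 4 (the licensor proposes): the licensee gets 40 if talks fail, so the licensor offers 40 and keeps 110.
Round 3 (the licensee proposes): the licensor can get 110 next round, worth 0.95 × 110 = 104.5 now. The licensee offers 104.5 and keeps 150 − 104.5 = 45.5.
Round 2 (the licensor proposes): the licensee can get 45.5 next round, worth 0.95 × 45.5 = 43.225 now. The licensor offers 43.225 and keeps 150 − 43.225 = 106.775.
Round 1 (the licensee proposes): the licensor can get 106.775 next round, worth 0.95 × 106.775 = 101.43625 now. The licensee offers 101.43625 and keeps 150 − 101.43625 = 48.56375.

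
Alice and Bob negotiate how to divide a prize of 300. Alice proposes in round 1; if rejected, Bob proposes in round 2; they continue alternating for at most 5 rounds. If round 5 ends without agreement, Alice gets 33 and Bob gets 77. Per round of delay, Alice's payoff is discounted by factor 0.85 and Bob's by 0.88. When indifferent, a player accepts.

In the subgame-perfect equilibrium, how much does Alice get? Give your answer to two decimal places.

Solve by backward induction from round 5.
Round 5 (Alice proposes): Bob gets 77 if talks fail, so Alice offers 77 and keeps 223.
Round 4 (Bob proposes): Alice can get 223 next round, worth 0.85 × 223 = 189.55 now, so Bob offers 189.55, keeping 110.45.
Round 3 (Alice proposes): Bob can get 110.45 next round, worth 0.88 × 110.45 = 97.196 now. Alice offers 97.196 and keeps 300 − 97.196 = 202.804.
Round 2 (Bob proposes): Alice can get 202.804 next round, worth 0.85 × 202.804 = 172.3834 now; Bob offers that and keeps 127.6166.
Round 1 (Alice proposes): Bob can get 127.6166 next round, worth 0.88 × 127.6166 = 112.302608 now. Alice offers 112.302608 and keeps 300 − 112.302608 = 187.697392.

187.70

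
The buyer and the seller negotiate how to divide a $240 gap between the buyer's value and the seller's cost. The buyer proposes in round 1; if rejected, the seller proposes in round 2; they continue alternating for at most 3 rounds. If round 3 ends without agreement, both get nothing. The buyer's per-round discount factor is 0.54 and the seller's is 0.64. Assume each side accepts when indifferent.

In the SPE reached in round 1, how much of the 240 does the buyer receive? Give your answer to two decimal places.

Round 3 (the buyer proposes): the seller will accept anything ≥ 0, so the buyer offers 0 and keeps 240.
Round 2 (the seller proposes): the buyer can get 240 next round, worth 0.54 × 240 = 129.6 now; the seller offers that and keeps 110.4.
Round 1 (the buyer proposes): the seller can get 110.4 next round, worth 0.64 × 110.4 = 70.656 now. The buyer offers 70.656 and keeps 240 − 70.656 = 169.344.

169.34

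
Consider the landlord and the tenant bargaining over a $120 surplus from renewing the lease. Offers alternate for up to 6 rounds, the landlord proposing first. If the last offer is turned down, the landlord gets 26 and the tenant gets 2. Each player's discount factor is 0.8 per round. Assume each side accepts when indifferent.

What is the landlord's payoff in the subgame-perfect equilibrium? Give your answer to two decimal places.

Round 6 (the tenant proposes): the landlord gets 26 if talks fail, so the tenant offers 26 and keeps 94.
Round 5 (the landlord proposes): the tenant can get 94 next round, worth 0.8 × 94 = 75.2 now; the landlord offers that and keeps 44.8.
Round 4 (the tenant proposes): the landlord can get 44.8 next round, worth 0.8 × 44.8 = 35.84 now; the tenant offers that and keeps 84.16.
Round 3 (the landlord proposes): the tenant can get 84.16 next round, worth 0.8 × 84.16 = 67.328 now, so the landlord offers 67.328, keeping 52.672.
Round 2 (the tenant proposes): the landlord can get 52.672 next round, worth 0.8 × 52.672 = 42.1376 now, so the tenant offers 42.1376, keeping 77.8624.
Round 1 (the landlord proposes): the tenant can get 77.8624 next round, worth 0.8 × 77.8624 = 62.28992 now; the landlord offers that and keeps 57.71008.

57.71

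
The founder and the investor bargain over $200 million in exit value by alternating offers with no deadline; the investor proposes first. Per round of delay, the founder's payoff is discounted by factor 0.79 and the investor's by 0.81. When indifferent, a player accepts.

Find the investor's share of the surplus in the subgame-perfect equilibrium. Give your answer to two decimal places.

116.63

In a stationary SPE each proposer offers the other exactly their discounted continuation value.
If the investor keeps x when proposing and the founder keeps y when proposing, then x = 200 − 0.79y and y = 200 − 0.81x.
Solving: x = 200(1 − 0.79) / (1 − 0.81·0.79) = 42 / 0.3601 ≈ 116.6343.
The founder gets 200 − 116.6343 ≈ 83.3657.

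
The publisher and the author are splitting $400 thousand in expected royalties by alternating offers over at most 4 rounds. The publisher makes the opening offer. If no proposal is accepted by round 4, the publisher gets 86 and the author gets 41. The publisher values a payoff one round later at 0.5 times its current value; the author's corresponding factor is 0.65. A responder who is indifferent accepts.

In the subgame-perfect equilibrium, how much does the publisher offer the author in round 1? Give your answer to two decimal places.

196.33

By backward induction:
Round 4 (the author proposes): the publisher gets 86 if talks fail, so the author offers 86 and keeps 314.
Round 3 (the publisher proposes): the author can get 314 next round, worth 0.65 × 314 = 204.1 now. The publisher offers 204.1 and keeps 400 − 204.1 = 195.9.
Round 2 (the author proposes): the publisher can get 195.9 next round, worth 0.5 × 195.9 = 97.95 now. The author offers 97.95 and keeps 400 − 97.95 = 302.05.
Round 1 (the publisher proposes): the author can get 302.05 next round, worth 0.65 × 302.05 = 196.3325 now. The publisher offers 196.3325 and keeps 400 − 196.3325 = 203.6675.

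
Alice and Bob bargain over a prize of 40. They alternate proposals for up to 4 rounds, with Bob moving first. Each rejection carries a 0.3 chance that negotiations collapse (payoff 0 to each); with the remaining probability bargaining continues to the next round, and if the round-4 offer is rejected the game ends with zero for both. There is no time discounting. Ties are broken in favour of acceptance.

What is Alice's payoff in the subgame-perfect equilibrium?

By backward induction:
Round 4 (Alice proposes): Bob will accept anything ≥ 0, so Alice offers 0 and keeps 40.
Round 3 (Bob proposes): rejecting gives Alice an expected 0.7 × 40 = 28; Bob offers that and keeps 12.
Round 2 (Alice proposes): rejecting gives Bob an expected 0.7 × 12 = 8.4; Alice offers that and keeps 31.6.
Round 1 (Bob proposes): rejecting gives Alice an expected 0.7 × 31.6 = 22.12; Bob offers that and keeps 17.88.

22.12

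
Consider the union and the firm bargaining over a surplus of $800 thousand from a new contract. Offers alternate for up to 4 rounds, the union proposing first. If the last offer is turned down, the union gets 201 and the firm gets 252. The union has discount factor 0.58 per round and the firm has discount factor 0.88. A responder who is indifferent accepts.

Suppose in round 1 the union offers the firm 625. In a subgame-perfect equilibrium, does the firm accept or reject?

Accept

Round 4 (the firm proposes): the union gets 201 if talks fail, so the firm offers 201 and keeps 599.
Round 3 (the union proposes): the firm can get 599 next round, worth 0.88 × 599 = 527.12 now. The union offers 527.12 and keeps 800 − 527.12 = 272.88.
Round 2 (the firm proposes): the union can get 272.88 next round, worth 0.58 × 272.88 = 158.2704 now; the firm offers that and keeps 641.7296.
So by rejecting in round 1, the firm gets 641.7296 next round, worth 0.88 × 641.7296 = 564.722048 now.
Offer 625 ≥ 564.722048, so the firm accepts.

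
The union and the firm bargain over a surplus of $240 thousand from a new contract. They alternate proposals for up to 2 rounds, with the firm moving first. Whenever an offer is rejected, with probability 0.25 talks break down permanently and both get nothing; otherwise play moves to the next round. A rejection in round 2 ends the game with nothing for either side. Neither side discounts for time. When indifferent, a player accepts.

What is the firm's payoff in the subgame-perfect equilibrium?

Round 2 (the union proposes): the firm will accept anything ≥ 0, so the union offers 0 and keeps 240.
Round 1 (the firm proposes): rejecting gives the union an expected 0.75 × 240 = 180. The firm offers 180 and keeps 240 − 180 = 60.

60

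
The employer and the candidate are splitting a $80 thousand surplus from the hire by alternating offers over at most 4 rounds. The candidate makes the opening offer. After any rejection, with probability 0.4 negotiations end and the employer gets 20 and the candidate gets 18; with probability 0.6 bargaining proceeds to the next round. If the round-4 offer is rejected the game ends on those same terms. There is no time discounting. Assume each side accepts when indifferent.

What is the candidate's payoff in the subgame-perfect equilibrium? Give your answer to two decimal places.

Round 4 (the employer proposes): the candidate gets 18 if talks fail, so the employer offers 18 and keeps 62.
Round 3 (the candidate proposes): rejecting gives the employer an expected 0.6 × 62 + 0.4 × 20 = 45.2. The candidate offers 45.2 and keeps 80 − 45.2 = 34.8.
Round 2 (the employer proposes): rejecting gives the candidate an expected 0.6 × 34.8 + 0.4 × 18 = 28.08; the employer offers that and keeps 51.92.
Round 1 (the candidate proposes): rejecting gives the employer an expected 0.6 × 51.92 + 0.4 × 20 = 39.152; the candidate offers that and keeps 40.848.

40.85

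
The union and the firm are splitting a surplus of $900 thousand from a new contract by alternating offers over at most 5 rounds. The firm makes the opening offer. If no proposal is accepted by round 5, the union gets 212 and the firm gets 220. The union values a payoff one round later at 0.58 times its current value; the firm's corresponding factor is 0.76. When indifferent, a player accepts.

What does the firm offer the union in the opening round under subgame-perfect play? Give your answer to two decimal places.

Round 5 (the firm proposes): the union gets 212 if talks fail, so the firm offers 212 and keeps 688.
Round 4 (the union proposes): the firm can get 688 next round, worth 0.76 × 688 = 522.88 now; the union offers that and keeps 377.12.
Round 3 (the firm proposes): the union can get 377.12 next round, worth 0.58 × 377.12 = 218.7296 now, so the firm offers 218.7296, keeping 681.2704.
Round 2 (the union proposes): the firm can get 681.2704 next round, worth 0.76 × 681.2704 = 517.765504 now, so the union offers 517.765504, keeping 382.234496.
Round 1 (the firm proposes): the union can get 382.234496 next round, worth 0.58 × 382.234496 = 221.69600768 now; the firm offers that and keeps 678.30399232.

221.70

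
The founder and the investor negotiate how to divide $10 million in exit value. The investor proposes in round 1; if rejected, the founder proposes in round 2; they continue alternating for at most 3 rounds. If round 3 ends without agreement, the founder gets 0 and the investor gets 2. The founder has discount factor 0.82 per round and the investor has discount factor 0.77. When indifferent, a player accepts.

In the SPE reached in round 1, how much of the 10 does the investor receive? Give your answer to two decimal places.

8.11

Round 3 (the investor proposes): rejection yields 0 for the founder; the investor offers 0 and keeps 10.
Round 2 (the founder proposes): the investor can get 10 next round, worth 0.77 × 10 = 7.7 now; the founder offers that and keeps 2.3.
Round 1 (the investor proposes): the founder can get 2.3 next round, worth 0.82 × 2.3 = 1.886 now; the investor offers that and keeps 8.114.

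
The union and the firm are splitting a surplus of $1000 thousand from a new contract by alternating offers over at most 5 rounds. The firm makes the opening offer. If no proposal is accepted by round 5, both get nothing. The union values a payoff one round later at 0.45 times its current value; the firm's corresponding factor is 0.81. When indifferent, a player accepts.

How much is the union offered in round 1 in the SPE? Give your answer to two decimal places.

116.66

Round 5 (the firm proposes): rejection yields 0 for the union; the firm offers 0 and keeps 1000.
Round 4 (the union proposes): the firm can get 1000 next round, worth 0.81 × 1000 = 810 now; the union offers that and keeps 190.
Round 3 (the firm proposes): the union can get 190 next round, worth 0.45 × 190 = 85.5 now; the firm offers that and keeps 914.5.
Round 2 (the union proposes): the firm can get 914.5 next round, worth 0.81 × 914.5 = 740.745 now, so the union offers 740.745, keeping 259.255.
Round 1 (the firm proposes): the union can get 259.255 next round, worth 0.45 × 259.255 = 116.66475 now, so the firm offers 116.66475, keeping 883.33525.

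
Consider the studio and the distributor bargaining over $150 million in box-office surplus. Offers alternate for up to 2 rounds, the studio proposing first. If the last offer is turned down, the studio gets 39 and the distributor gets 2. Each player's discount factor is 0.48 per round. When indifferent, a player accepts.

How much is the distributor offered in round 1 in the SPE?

Round 2 (the distributor proposes): the studio gets 39 if talks fail, so the distributor offers 39 and keeps 111.
Round 1 (the studio proposes): the distributor can get 111 next round, worth 0.48 × 111 = 53.28 now. The studio offers 53.28 and keeps 150 − 53.28 = 96.72.

53.28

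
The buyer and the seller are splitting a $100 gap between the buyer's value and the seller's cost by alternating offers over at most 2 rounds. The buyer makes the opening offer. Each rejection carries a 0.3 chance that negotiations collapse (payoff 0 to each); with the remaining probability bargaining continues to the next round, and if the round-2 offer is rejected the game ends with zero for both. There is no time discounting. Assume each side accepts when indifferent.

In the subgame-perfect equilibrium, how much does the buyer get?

By backward induction:
Round 2 (the seller proposes): the buyer will accept anything ≥ 0, so the seller offers 0 and keeps 100.
Round 1 (the buyer proposes): rejecting gives the seller an expected 0.7 × 100 = 70; the buyer offers that and keeps 30.

30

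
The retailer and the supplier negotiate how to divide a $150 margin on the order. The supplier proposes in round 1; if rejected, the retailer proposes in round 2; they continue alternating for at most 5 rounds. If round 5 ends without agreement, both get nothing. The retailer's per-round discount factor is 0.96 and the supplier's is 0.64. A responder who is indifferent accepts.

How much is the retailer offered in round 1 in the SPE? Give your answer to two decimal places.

Round 5 (the supplier proposes): the retailer will accept anything ≥ 0, so the supplier offers 0 and keeps 150.
Round 4 (the retailer proposes): the supplier can get 150 next round, worth 0.64 × 150 = 96 now. The retailer offers 96 and keeps 150 − 96 = 54.
Round 3 (the supplier proposes): the retailer can get 54 next round, worth 0.96 × 54 = 51.84 now, so the supplier offers 51.84, keeping 98.16.
Round 2 (the retailer proposes): the supplier can get 98.16 next round, worth 0.64 × 98.16 = 62.8224 now, so the retailer offers 62.8224, keeping 87.1776.
Round 1 (the supplier proposes): the retailer can get 87.1776 next round, worth 0.96 × 87.1776 = 83.690496 now, so the supplier offers 83.690496, keeping 66.309504.

83.69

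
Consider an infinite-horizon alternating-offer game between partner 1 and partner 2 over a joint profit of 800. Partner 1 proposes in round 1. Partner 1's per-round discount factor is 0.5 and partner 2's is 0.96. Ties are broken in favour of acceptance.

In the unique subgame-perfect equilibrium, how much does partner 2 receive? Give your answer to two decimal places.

In a stationary SPE each proposer offers the other exactly their discounted continuation value.
If partner 1 keeps x when proposing and partner 2 keeps y when proposing, then x = 800 − 0.96y and y = 800 − 0.5x.
Solving: x = 800(1 − 0.96) / (1 − 0.5·0.96) = 32 / 0.52 ≈ 61.5385.
Partner 2 gets 800 − 61.5385 ≈ 738.4615.

738.46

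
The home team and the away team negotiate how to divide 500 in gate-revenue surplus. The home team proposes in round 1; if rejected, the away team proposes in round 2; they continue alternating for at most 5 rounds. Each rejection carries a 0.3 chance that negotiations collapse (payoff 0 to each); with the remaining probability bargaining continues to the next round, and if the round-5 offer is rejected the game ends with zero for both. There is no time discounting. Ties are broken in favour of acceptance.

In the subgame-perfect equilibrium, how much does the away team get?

156.45

By backward induction:
Round 5 (the home team proposes): rejection yields 0 for the away team; the home team offers 0 and keeps 500.
Round 4 (the away team proposes): rejecting gives the home team an expected 0.7 × 500 = 350. The away team offers 350 and keeps 500 − 350 = 150.
Round 3 (the home team proposes): rejecting gives the away team an expected 0.7 × 150 = 105. The home team offers 105 and keeps 500 − 105 = 395.
Round 2 (the away team proposes): rejecting gives the home team an expected 0.7 × 395 = 276.5. The away team offers 276.5 and keeps 500 − 276.5 = 223.5.
Round 1 (the home team proposes): rejecting gives the away team an expected 0.7 × 223.5 = 156.45. The home team offers 156.45 and keeps 500 − 156.45 = 343.55.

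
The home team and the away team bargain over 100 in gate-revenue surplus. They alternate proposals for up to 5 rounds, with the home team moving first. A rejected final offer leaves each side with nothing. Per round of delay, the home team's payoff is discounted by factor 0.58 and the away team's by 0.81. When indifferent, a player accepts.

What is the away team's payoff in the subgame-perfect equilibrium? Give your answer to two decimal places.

Round 5 (the home team proposes): the away team will accept anything ≥ 0, so the home team offers 0 and keeps 100.
Round 4 (the away team proposes): the home team can get 100 next round, worth 0.58 × 100 = 58 now, so the away team offers 58, keeping 42.
Round 3 (the home team proposes): the away team can get 42 next round, worth 0.81 × 42 = 34.02 now. The home team offers 34.02 and keeps 100 − 34.02 = 65.98.
Round 2 (the away team proposes): the home team can get 65.98 next round, worth 0.58 × 65.98 = 38.2684 now. The away team offers 38.2684 and keeps 100 − 38.2684 = 61.7316.
Round 1 (the home team proposes): the away team can get 61.7316 next round, worth 0.81 × 61.7316 = 50.002596 now, so the home team offers 50.002596, keeping 49.997404.

50.00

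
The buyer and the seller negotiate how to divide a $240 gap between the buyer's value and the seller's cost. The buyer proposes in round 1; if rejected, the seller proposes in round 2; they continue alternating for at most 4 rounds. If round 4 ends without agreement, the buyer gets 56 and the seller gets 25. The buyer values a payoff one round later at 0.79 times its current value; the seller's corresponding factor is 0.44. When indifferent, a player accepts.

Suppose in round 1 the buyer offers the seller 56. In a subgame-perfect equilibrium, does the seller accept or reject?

Work out the seller's continuation value if the offer is rejected.
Round 4 (the seller proposes): the buyer gets 56 if talks fail, so the seller offers 56 and keeps 184.
Round 3 (the buyer proposes): the seller can get 184 next round, worth 0.44 × 184 = 80.96 now. The buyer offers 80.96 and keeps 240 − 80.96 = 159.04.
Round 2 (the seller proposes): the buyer can get 159.04 next round, worth 0.79 × 159.04 = 125.6416 now, so the seller offers 125.6416, keeping 114.3584.
So by rejecting in round 1, the seller gets 114.3584 next round, worth 0.44 × 114.3584 = 50.317696 now.
Offer 56 ≥ 50.317696, so the seller accepts.

Accept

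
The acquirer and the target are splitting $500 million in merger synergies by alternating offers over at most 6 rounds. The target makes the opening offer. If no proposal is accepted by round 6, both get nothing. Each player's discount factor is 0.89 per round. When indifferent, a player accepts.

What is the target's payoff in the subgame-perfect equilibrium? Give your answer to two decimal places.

Round 6 (the acquirer proposes): the target will accept anything ≥ 0, so the acquirer offers 0 and keeps 500.
Round 5 (the target proposes): the acquirer can get 500 next round, worth 0.89 × 500 = 445 now. The target offers 445 and keeps 500 − 445 = 55.
Round 4 (the acquirer proposes): the target can get 55 next round, worth 0.89 × 55 = 48.95 now; the acquirer offers that and keeps 451.05.
Round 3 (the target proposes): the acquirer can get 451.05 next round, worth 0.89 × 451.05 = 401.4345 now. The target offers 401.4345 and keeps 500 − 401.4345 = 98.5655.
Round 2 (the acquirer proposes): the target can get 98.5655 next round, worth 0.89 × 98.5655 = 87.723295 now. The acquirer offers 87.723295 and keeps 500 − 87.723295 = 412.276705.
Round 1 (the target proposes): the acquirer can get 412.276705 next round, worth 0.89 × 412.276705 = 366.92626745 now. The target offers 366.92626745 and keeps 500 − 366.92626745 = 133.07373255.

133.07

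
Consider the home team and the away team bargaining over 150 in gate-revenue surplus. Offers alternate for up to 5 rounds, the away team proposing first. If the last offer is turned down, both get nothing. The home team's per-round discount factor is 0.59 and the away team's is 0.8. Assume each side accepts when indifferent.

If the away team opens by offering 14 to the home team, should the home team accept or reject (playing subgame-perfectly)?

Work out the home team's continuation value if the offer is rejected.
Round 5 (the away team proposes): rejection yields 0 for the home team; the away team offers 0 and keeps 150.
Round 4 (the home team proposes): the away team can get 150 next round, worth 0.8 × 150 = 120 now; the home team offers that and keeps 30.
Round 3 (the away team proposes): the home team can get 30 next round, worth 0.59 × 30 = 17.7 now. The away team offers 17.7 and keeps 150 − 17.7 = 132.3.
Round 2 (the home team proposes): the away team can get 132.3 next round, worth 0.8 × 132.3 = 105.84 now, so the home team offers 105.84, keeping 44.16.
So by rejecting in round 1, the home team gets 44.16 next round, worth 0.59 × 44.16 = 26.0544 now.
Offer 14 < 26.0544, so the home team rejects.

Reject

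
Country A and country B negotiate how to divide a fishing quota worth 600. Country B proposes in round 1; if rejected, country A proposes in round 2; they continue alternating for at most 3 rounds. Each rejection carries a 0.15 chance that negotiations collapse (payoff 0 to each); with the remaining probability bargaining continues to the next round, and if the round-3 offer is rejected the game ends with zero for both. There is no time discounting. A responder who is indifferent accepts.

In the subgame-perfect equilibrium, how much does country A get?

Round 3 (country B proposes): rejection yields 0 for country A; country B offers 0 and keeps 600.
Round 2 (country A proposes): rejecting gives country B an expected 0.85 × 600 = 510, so country A offers 510, keeping 90.
Round 1 (country B proposes): rejecting gives country A an expected 0.85 × 90 = 76.5; country B offers that and keeps 523.5.

76.5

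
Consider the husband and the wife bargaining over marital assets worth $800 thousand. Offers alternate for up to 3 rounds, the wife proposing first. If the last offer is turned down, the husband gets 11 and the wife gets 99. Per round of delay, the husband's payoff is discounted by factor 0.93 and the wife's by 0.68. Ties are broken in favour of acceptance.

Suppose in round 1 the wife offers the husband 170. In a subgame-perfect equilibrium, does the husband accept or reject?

Reject

Round 3 (the wife proposes): the husband gets 11 if talks fail, so the wife offers 11 and keeps 789.
Round 2 (the husband proposes): the wife can get 789 next round, worth 0.68 × 789 = 536.52 now, so the husband offers 536.52, keeping 263.48.
So by rejecting in round 1, the husband gets 263.48 next round, worth 0.93 × 263.48 = 245.0364 now.
Offer 170 < 245.0364, so the husband rejects.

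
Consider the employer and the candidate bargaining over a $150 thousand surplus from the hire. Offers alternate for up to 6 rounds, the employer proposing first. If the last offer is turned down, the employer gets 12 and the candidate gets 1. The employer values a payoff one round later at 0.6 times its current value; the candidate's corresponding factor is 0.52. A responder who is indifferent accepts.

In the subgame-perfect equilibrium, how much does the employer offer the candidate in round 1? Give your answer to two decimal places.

By backward induction:
Round 6 (the candidate proposes): the employer gets 12 if talks fail, so the candidate offers 12 and keeps 138.
Round 5 (the employer proposes): the candidate can get 138 next round, worth 0.52 × 138 = 71.76 now. The employer offers 71.76 and keeps 150 − 71.76 = 78.24.
Round 4 (the candidate proposes): the employer can get 78.24 next round, worth 0.6 × 78.24 = 46.944 now, so the candidate offers 46.944, keeping 103.056.
Round 3 (the employer proposes): the candidate can get 103.056 next round, worth 0.52 × 103.056 = 53.58912 now; the employer offers that and keeps 96.41088.
Round 2 (the candidate proposes): the employer can get 96.41088 next round, worth 0.6 × 96.41088 = 57.846528 now. The candidate offers 57.846528 and keeps 150 − 57.846528 = 92.153472.
Round 1 (the employer proposes): the candidate can get 92.153472 next round, worth 0.52 × 92.153472 = 47.91980544 now. The employer offers 47.91980544 and keeps 150 − 47.91980544 = 102.08019456.

47.92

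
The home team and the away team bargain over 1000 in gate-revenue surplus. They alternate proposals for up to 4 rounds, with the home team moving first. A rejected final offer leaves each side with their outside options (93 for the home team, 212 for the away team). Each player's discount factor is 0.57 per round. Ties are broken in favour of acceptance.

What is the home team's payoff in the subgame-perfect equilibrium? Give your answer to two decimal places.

Solve by backward induction from round 4.
Round 4 (the away team proposes): the home team gets 93 if talks fail, so the away team offers 93 and keeps 907.
Round 3 (the home team proposes): the away team can get 907 next round, worth 0.57 × 907 = 516.99 now. The home team offers 516.99 and keeps 1000 − 516.99 = 483.01.
Round 2 (the away team proposes): the home team can get 483.01 next round, worth 0.57 × 483.01 = 275.3157 now; the away team offers that and keeps 724.6843.
Round 1 (the home team proposes): the away team can get 724.6843 next round, worth 0.57 × 724.6843 = 413.070051 now, so the home team offers 413.070051, keeping 586.929949.

586.93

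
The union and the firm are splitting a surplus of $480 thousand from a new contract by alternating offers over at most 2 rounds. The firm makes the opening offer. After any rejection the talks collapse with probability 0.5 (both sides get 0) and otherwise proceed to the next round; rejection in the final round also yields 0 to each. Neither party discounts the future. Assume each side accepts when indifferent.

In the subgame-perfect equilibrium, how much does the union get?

240

By backward induction:
Round 2 (the union proposes): the firm will accept anything ≥ 0, so the union offers 0 and keeps 480.
Round 1 (the firm proposes): rejecting gives the union an expected 0.5 × 480 = 240, so the firm offers 240, keeping 240.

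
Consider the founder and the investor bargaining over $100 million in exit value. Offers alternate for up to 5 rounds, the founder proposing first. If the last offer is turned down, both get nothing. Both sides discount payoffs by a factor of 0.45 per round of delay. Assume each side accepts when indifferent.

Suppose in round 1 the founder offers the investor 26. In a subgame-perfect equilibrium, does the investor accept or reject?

Round 5 (the founder proposes): rejection yields 0 for the investor; the founder offers 0 and keeps 100.
Round 4 (the investor proposes): the founder can get 100 next round, worth 0.45 × 100 = 45 now, so the investor offers 45, keeping 55.
Round 3 (the founder proposes): the investor can get 55 next round, worth 0.45 × 55 = 24.75 now. The founder offers 24.75 and keeps 100 − 24.75 = 75.25.
Round 2 (the investor proposes): the founder can get 75.25 next round, worth 0.45 × 75.25 = 33.8625 now, so the investor offers 33.8625, keeping 66.1375.
So by rejecting in round 1, the investor gets 66.1375 next round, worth 0.45 × 66.1375 = 29.761875 now.
Offer 26 < 29.761875, so the investor rejects.

Reject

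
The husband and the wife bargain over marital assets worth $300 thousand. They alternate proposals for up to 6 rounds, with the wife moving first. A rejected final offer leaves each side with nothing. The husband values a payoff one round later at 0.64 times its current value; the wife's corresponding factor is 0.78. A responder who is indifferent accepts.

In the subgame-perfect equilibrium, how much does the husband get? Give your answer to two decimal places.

111.17

Round 6 (the husband proposes): rejection yields 0 for the wife; the husband offers 0 and keeps 300.
Round 5 (the wife proposes): the husband can get 300 next round, worth 0.64 × 300 = 192 now. The wife offers 192 and keeps 300 − 192 = 108.
Round 4 (the husband proposes): the wife can get 108 next round, worth 0.78 × 108 = 84.24 now, so the husband offers 84.24, keeping 215.76.
Round 3 (the wife proposes): the husband can get 215.76 next round, worth 0.64 × 215.76 = 138.0864 now, so the wife offers 138.0864, keeping 161.9136.
Round 2 (the husband proposes): the wife can get 161.9136 next round, worth 0.78 × 161.9136 = 126.292608 now, so the husband offers 126.292608, keeping 173.707392.
Round 1 (the wife proposes): the husband can get 173.707392 next round, worth 0.64 × 173.707392 = 111.17273088 now, so the wife offers 111.17273088, keeping 188.82726912.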